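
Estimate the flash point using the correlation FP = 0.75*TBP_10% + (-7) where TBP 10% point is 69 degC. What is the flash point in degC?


FP = 0.75 * 69 + (-7) = 44.75

44.75 degC


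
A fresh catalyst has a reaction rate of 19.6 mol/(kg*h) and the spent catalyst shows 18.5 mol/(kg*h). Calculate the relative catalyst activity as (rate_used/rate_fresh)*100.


Activity (%) = (rate_used / rate_fresh) * 100
rate_used = 18.5, rate_fresh = 19.6
= (18.5 / 19.6) * 100
= 0.9439 * 100 = 94.39

94.39 %


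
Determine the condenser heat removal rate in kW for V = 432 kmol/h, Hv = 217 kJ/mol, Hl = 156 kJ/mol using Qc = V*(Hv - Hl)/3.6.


Qc = 432 * (217 - 156) / 3.6 = 432 * 61 / 3.6 = 7320

7320 kW


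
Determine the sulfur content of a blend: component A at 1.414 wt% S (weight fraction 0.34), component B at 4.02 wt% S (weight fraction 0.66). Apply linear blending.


Linear sulfur blending: S_blend = x1*S1 + x2*S2
Contribution 1: 0.34 * 1.414 = 0.48076 wt%
Contribution 2: 0.66 * 4.02 = 2.6532 wt%
S_blend = 0.48076 + 2.6532 = 3.13396

3.13396 wt%


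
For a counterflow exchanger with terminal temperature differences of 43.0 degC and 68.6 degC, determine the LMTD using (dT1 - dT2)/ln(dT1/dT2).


LMTD = (dT1 - dT2) / ln(dT1/dT2)
= (43.0 - 68.6) / ln(43.0 / 68.6) = -25.6 / -0.467092 = 54.81

54.81 degC


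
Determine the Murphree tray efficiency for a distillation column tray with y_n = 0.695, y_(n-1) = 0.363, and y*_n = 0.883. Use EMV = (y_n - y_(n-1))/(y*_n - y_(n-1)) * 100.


Murphree vapor efficiency: EMV = (y_n - y_(n-1)) / (y*_n - y_(n-1)) * 100
EMV = (0.695 - 0.363) / (0.883 - 0.363) * 100 = 0.332 / 0.52 * 100 = 63.85

63.85 %


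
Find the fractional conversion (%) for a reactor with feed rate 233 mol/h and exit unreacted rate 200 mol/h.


X = (F_in - F_out) / F_in * 100
Moles reacted = 233 - 200 = 33
X = 33 / 233 * 100
= 0.1416 * 100
= 14.16 %

14.16 %


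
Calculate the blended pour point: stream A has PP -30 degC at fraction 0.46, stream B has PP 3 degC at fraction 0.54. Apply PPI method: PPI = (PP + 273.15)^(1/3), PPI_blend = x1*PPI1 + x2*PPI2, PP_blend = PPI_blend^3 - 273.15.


PPI_1 = (-30 + 273.15)^(1/3) = 6.241535
PPI_2 = (3 + 273.15)^(1/3) = 6.512009
PPI_blend = 0.46 * 6.241535 + 0.54 * 6.512009 = 6.387591
PP_blend = 6.387591^3 - 273.15 = 260.6221 - 273.15 = -12.53

-12.53 degC


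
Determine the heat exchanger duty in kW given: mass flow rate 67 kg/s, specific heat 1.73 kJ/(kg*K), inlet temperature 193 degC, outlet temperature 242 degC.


Q = m_dot * cp * delta_T
delta_T = 242 - 193 = 49 K
Q = 67 * 1.73 * 49
= 115.91 * 49
= 5679.59 kW

5679.59 kW


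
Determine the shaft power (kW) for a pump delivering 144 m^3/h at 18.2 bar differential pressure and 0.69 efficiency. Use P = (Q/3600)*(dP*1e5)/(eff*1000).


Q = 144 / 3600 = 0.04 m^3/s
P = 0.04 * (18.2 * 1e5) / 0.69 / 1000 = 105.5

105.5 kW


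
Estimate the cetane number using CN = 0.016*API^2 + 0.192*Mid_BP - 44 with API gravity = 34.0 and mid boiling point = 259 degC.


CN = 0.016 * 34.0^2 + 0.192 * 259 - 44
CN = 18.496 + 49.728 - 44 = 24.224

24.224


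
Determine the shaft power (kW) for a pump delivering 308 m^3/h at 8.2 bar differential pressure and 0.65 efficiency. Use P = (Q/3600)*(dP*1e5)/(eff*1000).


Q = 308 / 3600 = 0.0855556 m^3/s
P = 0.0855556 * (8.2 * 1e5) / 0.65 / 1000 = 107.9

107.9 kW


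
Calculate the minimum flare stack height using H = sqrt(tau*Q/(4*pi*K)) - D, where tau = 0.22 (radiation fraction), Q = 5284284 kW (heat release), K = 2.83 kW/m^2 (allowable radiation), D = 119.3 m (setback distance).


tau*Q/(4*pi*K) = 0.22 * 5284284 / (4 * pi * 2.83) = 32689.8
sqrt(32689.8) = 180.803
H = 180.803 - 119.3 = 61.50

61.50 m


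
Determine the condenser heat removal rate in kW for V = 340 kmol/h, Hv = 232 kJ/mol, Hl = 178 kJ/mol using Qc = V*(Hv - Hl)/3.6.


Qc = 340 * (232 - 178) / 3.6 = 340 * 54 / 3.6 = 5100

5100 kW


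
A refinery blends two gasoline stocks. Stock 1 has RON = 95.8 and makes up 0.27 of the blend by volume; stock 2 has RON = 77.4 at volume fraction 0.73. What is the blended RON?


Linear blending: RON_blend = sum(vi * RONi)
Contribution 1: 0.27 * 95.8 = 25.866
Contribution 2: 0.73 * 77.4 = 56.502
RON_blend = 25.866 + 56.502 = 82.368

82.368


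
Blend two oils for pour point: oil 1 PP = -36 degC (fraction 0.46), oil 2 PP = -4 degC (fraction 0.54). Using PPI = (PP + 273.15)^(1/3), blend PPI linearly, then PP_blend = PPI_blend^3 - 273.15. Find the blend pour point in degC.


PPI_1 = (-36 + 273.15)^(1/3) = 6.189768
PPI_2 = (-4 + 273.15)^(1/3) = 6.456514
PPI_blend = 0.46 * 6.189768 + 0.54 * 6.456514 = 6.333811
PP_blend = 6.333811^3 - 273.15 = 254.0945 - 273.15 = -19.06

-19.06 degC


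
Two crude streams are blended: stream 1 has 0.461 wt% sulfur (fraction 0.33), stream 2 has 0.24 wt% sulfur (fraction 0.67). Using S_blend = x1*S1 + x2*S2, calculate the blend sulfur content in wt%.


Linear sulfur blending: S_blend = x1*S1 + x2*S2
Contribution 1: 0.33 * 0.461 = 0.15213 wt%
Contribution 2: 0.67 * 0.24 = 0.1608 wt%
S_blend = 0.15213 + 0.1608 = 0.31293

0.31293 wt%


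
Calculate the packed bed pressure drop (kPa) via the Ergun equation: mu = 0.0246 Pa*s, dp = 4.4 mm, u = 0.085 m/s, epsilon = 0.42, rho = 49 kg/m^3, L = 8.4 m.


dp = 4.4 mm = 0.0044 m
Viscous term = 150*0.0246*0.085*(1-0.42)^2 / (0.0044^2*0.42^3) = 73561.1
Inertial term = 1.75*49*0.085^2*(1-0.42) / (0.0044*0.42^3) = 1102.3
dP/L = 73561.1 + 1102.3 = 74663.4 Pa/m
dP = 74663.4 * 8.4 / 1000 = 627.2 kPa

627.2 kPa


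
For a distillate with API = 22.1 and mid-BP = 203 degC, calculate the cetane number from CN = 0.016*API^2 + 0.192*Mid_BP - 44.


CN = 0.016 * 22.1^2 + 0.192 * 203 - 44
CN = 7.81456 + 38.976 - 44 = 2.79056

2.79056


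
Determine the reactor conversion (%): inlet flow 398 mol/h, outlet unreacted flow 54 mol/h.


X = (F_in - F_out) / F_in * 100
Moles reacted = 398 - 54 = 344
X = 344 / 398 * 100
= 0.8643 * 100
= 86.43 %

86.43 %


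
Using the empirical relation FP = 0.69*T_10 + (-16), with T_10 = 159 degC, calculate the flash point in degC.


FP = 0.69 * 159 + (-16) = 93.71

93.71 degC


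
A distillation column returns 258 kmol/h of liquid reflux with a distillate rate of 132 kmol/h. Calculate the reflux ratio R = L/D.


Reflux ratio definition: R = L / D (liquid returned / distillate withdrawn)
L = 258 kmol/h, D = 132 kmol/h
R = 258 / 132 = 1.955

1.955


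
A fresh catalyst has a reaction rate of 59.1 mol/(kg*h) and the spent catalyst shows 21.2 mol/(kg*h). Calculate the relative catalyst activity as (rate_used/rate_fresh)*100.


Activity (%) = (rate_used / rate_fresh) * 100
rate_used = 21.2, rate_fresh = 59.1
= (21.2 / 59.1) * 100
= 0.3587 * 100 = 35.87

35.87 %


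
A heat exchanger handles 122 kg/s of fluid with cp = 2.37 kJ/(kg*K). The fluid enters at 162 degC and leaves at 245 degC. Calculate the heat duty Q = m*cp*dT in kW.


Q = m_dot * cp * delta_T
delta_T = 245 - 162 = 83 K
Q = 122 * 2.37 * 83
= 289.14 * 83
= 23998.62 kW

23998.62 kW


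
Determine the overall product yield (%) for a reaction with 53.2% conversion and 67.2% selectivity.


Overall yield = conversion (%) * selectivity (%) / 100
Conversion = 53.2%, Selectivity = 67.2%
Y = 53.2 * 67.2 / 100
= 35.7504 %

35.7504 %


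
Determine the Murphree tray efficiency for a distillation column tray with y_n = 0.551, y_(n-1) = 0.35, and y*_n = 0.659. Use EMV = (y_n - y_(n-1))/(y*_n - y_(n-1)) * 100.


Murphree vapor efficiency: EMV = (y_n - y_(n-1)) / (y*_n - y_(n-1)) * 100
EMV = (0.551 - 0.35) / (0.659 - 0.35) * 100 = 0.201 / 0.309 * 100 = 65.05

65.05 %


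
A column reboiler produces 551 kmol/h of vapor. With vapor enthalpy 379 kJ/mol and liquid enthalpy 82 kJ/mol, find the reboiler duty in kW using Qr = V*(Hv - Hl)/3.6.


Qr = 551 * (379 - 82) / 3.6 = 551 * 297 / 3.6 = 45460

45460 kW


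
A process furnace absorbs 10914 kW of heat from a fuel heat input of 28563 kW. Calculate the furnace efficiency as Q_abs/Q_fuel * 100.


Furnace efficiency = Q_absorbed / Q_fuel * 100
= 10914 / 28563 * 100 = 38.21

38.21 %


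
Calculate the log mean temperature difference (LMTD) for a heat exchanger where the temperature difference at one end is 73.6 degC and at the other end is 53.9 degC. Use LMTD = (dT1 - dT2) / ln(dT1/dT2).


LMTD = (dT1 - dT2) / ln(dT1/dT2)
= (73.6 - 53.9) / ln(73.6 / 53.9) = 19.7 / 0.311515 = 63.24

63.24 degC


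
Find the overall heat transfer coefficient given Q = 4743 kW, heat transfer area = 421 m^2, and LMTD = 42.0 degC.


From Q = U*A*LMTD, U = Q / (A * LMTD)
U = 4743 / (421 * 42.0) = 4743 / 17682 = 0.2682

0.2682 kW/(m^2*K)


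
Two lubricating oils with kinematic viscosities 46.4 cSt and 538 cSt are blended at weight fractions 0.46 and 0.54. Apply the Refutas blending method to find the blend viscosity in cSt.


Refutas method: VBN_i = 14.534*ln(ln(visc_i + 0.8)) + 10.975, blended linearly by mass fraction; since VBN is linear in VBI_i = ln(ln(visc_i + 0.8)) and the fractions sum to 1, blend VBI directly: visc = exp(exp(VBI_blend)) - 0.8
VBI_1 = ln(ln(46.4 + 0.8)) = 1.34921
VBI_2 = ln(ln(538 + 0.8)) = 1.83886
VBI_blend = 0.46 * 1.34921 + 0.54 * 1.83886 = 1.61362
visc_blend = exp(exp(1.61362)) - 0.8 = 150.8

150.8 cSt


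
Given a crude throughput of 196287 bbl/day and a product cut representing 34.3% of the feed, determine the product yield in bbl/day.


Crude throughput = 196287 bbl/day
Fraction yield = 34.3%
yield = throughput * fraction / 100
yield = 196287 * 34.3 / 100 = 67326.441

67326.441 bbl/day


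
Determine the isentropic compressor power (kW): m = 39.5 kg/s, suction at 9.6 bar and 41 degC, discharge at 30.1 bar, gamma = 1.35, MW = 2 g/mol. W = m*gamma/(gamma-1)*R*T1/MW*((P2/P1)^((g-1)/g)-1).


Isentropic work: W = m*(gamma/(gamma-1))*(R*T1/MW)*((P2/P1)^((gamma-1)/gamma) - 1)
T1 = 41 + 273.15 = 314.15 K
Pressure ratio = 30.1 / 9.6 = 3.13542
Exponent = (1.35 - 1)/1.35 = 0.259259
(P2/P1)^exp - 1 = 3.13542^0.259259 - 1 = 0.344835
W = 39.5 * 1.35 / 0.35 * 8.314 * 314.15 / 2 * 0.344835 = 68610

68610 kW


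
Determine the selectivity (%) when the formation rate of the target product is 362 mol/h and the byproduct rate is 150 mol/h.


Selectivity = desired / (desired + undesired) * 100
Total products = 362 + 150 = 512 mol/h
S = 362 / 512 * 100
= 0.7070 * 100
= 70.70 %

70.70 %


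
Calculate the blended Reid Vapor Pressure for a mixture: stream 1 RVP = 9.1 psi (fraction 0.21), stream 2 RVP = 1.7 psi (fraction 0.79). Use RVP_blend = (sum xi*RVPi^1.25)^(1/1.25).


Chevron index: RVP_blend = (sum xi*RVPi^1.25)^(1/1.25)
RVP^1.25 terms: 0.21 * 9.1^1.25 + 0.79 * 1.7^1.25 = 4.85262
RVP_blend = 4.85262^(1/1.25) = 3.538

3.538 psi


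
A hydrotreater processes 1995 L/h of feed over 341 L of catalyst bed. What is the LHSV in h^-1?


LHSV = volumetric feed rate / catalyst volume
= 1995 L/h / 341 L
= 5.850 h^-1

5.850 h^-1


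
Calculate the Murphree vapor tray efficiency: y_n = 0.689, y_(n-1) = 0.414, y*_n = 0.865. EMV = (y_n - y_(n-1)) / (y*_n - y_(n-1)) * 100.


Murphree vapor efficiency: EMV = (y_n - y_(n-1)) / (y*_n - y_(n-1)) * 100
EMV = (0.689 - 0.414) / (0.865 - 0.414) * 100 = 0.275 / 0.451 * 100 = 60.98

60.98 %


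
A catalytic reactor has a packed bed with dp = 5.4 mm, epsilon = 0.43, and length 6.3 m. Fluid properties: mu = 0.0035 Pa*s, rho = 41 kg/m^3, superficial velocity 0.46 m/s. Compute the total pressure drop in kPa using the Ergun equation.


dp = 5.4 mm = 0.0054 m
Viscous term = 150*0.0035*0.46*(1-0.43)^2 / (0.0054^2*0.43^3) = 33843.4
Inertial term = 1.75*41*0.46^2*(1-0.43) / (0.0054*0.43^3) = 20156.4
dP/L = 33843.4 + 20156.4 = 53999.8 Pa/m
dP = 53999.8 * 6.3 / 1000 = 340.2 kPa

340.2 kPa


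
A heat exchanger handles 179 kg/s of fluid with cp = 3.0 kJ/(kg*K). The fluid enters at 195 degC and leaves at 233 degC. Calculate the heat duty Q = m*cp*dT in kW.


Q = m_dot * cp * delta_T
delta_T = 233 - 195 = 38 K
Q = 179 * 3.0 * 38
= 537 * 38
= 20406 kW

20406 kW


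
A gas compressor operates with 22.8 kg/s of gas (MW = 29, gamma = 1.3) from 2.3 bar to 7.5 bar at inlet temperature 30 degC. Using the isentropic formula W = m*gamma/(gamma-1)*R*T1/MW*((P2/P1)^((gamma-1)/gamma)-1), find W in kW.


Isentropic work: W = m*(gamma/(gamma-1))*(R*T1/MW)*((P2/P1)^((gamma-1)/gamma) - 1)
T1 = 30 + 273.15 = 303.15 K
Pressure ratio = 7.5 / 2.3 = 3.26087
Exponent = (1.3 - 1)/1.3 = 0.230769
(P2/P1)^exp - 1 = 3.26087^0.230769 - 1 = 0.313595
W = 22.8 * 1.3 / 0.3 * 8.314 * 303.15 / 29 * 0.313595 = 2693

2693 kW


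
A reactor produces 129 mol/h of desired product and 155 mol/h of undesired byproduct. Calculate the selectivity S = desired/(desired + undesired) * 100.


Selectivity = desired / (desired + undesired) * 100
Total products = 129 + 155 = 284 mol/h
S = 129 / 284 * 100
= 0.4542 * 100
= 45.42 %

45.42 %


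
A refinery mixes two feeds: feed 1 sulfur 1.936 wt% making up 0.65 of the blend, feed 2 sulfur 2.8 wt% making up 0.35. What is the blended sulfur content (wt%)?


Linear sulfur blending: S_blend = x1*S1 + x2*S2
Contribution 1: 0.65 * 1.936 = 1.2584 wt%
Contribution 2: 0.35 * 2.8 = 0.98 wt%
S_blend = 1.2584 + 0.98 = 2.2384

2.2384 wt%


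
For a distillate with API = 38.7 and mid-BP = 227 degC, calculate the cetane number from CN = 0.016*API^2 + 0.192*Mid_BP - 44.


CN = 0.016 * 38.7^2 + 0.192 * 227 - 44
CN = 23.96304 + 43.584 - 44 = 23.54704

23.54704


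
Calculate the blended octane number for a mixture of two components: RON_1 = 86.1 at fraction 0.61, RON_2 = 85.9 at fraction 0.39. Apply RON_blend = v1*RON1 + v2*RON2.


Linear blending: RON_blend = sum(vi * RONi)
Contribution 1: 0.61 * 86.1 = 52.521
Contribution 2: 0.39 * 85.9 = 33.501
RON_blend = 52.521 + 33.501 = 86.022

86.022


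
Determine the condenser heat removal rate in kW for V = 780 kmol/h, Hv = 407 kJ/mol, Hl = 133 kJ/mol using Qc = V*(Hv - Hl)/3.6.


Qc = 780 * (407 - 133) / 3.6 = 780 * 274 / 3.6 = 59370

59370 kW


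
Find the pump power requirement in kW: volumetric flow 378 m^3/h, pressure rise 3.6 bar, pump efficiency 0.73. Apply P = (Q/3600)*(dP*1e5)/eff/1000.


Q = 378 / 3600 = 0.105 m^3/s
P = 0.105 * (3.6 * 1e5) / 0.73 / 1000 = 51.78

51.78 kW


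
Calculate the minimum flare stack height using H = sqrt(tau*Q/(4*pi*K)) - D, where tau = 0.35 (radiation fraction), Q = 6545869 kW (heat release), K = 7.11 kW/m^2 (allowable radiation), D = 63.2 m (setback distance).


tau*Q/(4*pi*K) = 0.35 * 6545869 / (4 * pi * 7.11) = 25642.2
sqrt(25642.2) = 160.132
H = 160.132 - 63.2 = 96.93

96.93 m


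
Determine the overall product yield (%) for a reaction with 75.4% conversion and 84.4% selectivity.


Overall yield = conversion (%) * selectivity (%) / 100
Conversion = 75.4%, Selectivity = 84.4%
Y = 75.4 * 84.4 / 100
= 63.6376 %

63.6376 %


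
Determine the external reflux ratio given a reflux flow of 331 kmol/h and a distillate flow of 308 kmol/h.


Reflux ratio definition: R = L / D (liquid returned / distillate withdrawn)
L = 331 kmol/h, D = 308 kmol/h
R = 331 / 308 = 1.075

1.075


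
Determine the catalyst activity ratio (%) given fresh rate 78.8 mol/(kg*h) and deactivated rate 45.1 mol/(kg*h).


Activity (%) = (rate_used / rate_fresh) * 100
rate_used = 45.1, rate_fresh = 78.8
= (45.1 / 78.8) * 100
= 0.5723 * 100 = 57.23

57.23 %


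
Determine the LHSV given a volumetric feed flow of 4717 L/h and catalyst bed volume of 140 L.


LHSV = volumetric feed rate / catalyst volume
= 4717 L/h / 140 L
= 33.69 h^-1

33.69 h^-1


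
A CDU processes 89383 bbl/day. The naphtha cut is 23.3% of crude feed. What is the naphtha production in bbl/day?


Crude throughput = 89383 bbl/day
Fraction yield = 23.3%
yield = throughput * fraction / 100
yield = 89383 * 23.3 / 100 = 20826.239

20826.239 bbl/day


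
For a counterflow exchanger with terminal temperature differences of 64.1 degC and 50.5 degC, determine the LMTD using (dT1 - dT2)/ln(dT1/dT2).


LMTD = (dT1 - dT2) / ln(dT1/dT2)
= (64.1 - 50.5) / ln(64.1 / 50.5) = 13.6 / 0.238471 = 57.03

57.03 degC


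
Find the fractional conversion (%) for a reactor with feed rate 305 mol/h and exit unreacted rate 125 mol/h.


X = (F_in - F_out) / F_in * 100
Moles reacted = 305 - 125 = 180
X = 180 / 305 * 100
= 0.5902 * 100
= 59.02 %

59.02 %


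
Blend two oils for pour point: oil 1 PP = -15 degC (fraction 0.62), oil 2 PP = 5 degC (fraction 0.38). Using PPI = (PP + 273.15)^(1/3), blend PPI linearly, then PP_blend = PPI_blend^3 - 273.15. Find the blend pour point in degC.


PPI_1 = (-15 + 273.15)^(1/3) = 6.36733
PPI_2 = (5 + 273.15)^(1/3) = 6.527693
PPI_blend = 0.62 * 6.36733 + 0.38 * 6.527693 = 6.428268
PP_blend = 6.428268^3 - 273.15 = 265.6329 - 273.15 = -7.52

-7.52 degC


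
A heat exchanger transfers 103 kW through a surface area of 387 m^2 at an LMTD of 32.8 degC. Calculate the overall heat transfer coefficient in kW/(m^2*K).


From Q = U*A*LMTD, U = Q / (A * LMTD)
U = 103 / (387 * 32.8) = 103 / 12693.6 = 0.008114

0.008114 kW/(m^2*K)


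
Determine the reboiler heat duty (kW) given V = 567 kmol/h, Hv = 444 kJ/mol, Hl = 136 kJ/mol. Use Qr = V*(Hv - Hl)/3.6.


Qr = 567 * (444 - 136) / 3.6 = 567 * 308 / 3.6 = 48510

48510 kW


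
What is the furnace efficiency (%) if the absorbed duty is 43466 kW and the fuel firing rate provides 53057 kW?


Furnace efficiency = Q_absorbed / Q_fuel * 100
= 43466 / 53057 * 100 = 81.92

81.92 %


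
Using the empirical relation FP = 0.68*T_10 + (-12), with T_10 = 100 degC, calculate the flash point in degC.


FP = 0.68 * 100 + (-12) = 56

56 degC


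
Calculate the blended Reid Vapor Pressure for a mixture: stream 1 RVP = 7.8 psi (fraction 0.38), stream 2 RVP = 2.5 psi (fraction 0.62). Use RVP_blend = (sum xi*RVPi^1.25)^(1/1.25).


Chevron index: RVP_blend = (sum xi*RVPi^1.25)^(1/1.25)
RVP^1.25 terms: 0.38 * 7.8^1.25 + 0.62 * 2.5^1.25 = 6.9024
RVP_blend = 6.9024^(1/1.25) = 4.690

4.690 psi


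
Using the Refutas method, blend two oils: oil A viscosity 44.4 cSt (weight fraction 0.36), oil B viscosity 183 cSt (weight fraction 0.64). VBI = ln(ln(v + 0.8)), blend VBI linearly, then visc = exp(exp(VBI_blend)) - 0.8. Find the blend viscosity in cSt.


Refutas method: VBN_i = 14.534*ln(ln(visc_i + 0.8)) + 10.975, blended linearly by mass fraction; since VBN is linear in VBI_i = ln(ln(visc_i + 0.8)) and the fractions sum to 1, blend VBI directly: visc = exp(exp(VBI_blend)) - 0.8
VBI_1 = ln(ln(44.4 + 0.8)) = 1.33792
VBI_2 = ln(ln(183 + 0.8)) = 1.65132
VBI_blend = 0.36 * 1.33792 + 0.64 * 1.65132 = 1.5385
visc_blend = exp(exp(1.5385)) - 0.8 = 104.6

104.6 cSt


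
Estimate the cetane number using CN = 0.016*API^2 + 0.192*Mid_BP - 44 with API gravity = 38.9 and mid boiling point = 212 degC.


CN = 0.016 * 38.9^2 + 0.192 * 212 - 44
CN = 24.21136 + 40.704 - 44 = 20.91536

20.91536


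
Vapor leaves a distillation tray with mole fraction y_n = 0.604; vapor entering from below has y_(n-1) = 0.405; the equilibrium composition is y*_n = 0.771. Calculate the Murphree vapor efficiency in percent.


Murphree vapor efficiency: EMV = (y_n - y_(n-1)) / (y*_n - y_(n-1)) * 100
EMV = (0.604 - 0.405) / (0.771 - 0.405) * 100 = 0.199 / 0.366 * 100 = 54.37

54.37 %


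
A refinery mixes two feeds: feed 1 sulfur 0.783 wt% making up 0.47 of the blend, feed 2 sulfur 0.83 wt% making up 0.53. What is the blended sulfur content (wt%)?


Linear sulfur blending: S_blend = x1*S1 + x2*S2
Contribution 1: 0.47 * 0.783 = 0.36801 wt%
Contribution 2: 0.53 * 0.83 = 0.4399 wt%
S_blend = 0.36801 + 0.4399 = 0.80791

0.80791 wt%


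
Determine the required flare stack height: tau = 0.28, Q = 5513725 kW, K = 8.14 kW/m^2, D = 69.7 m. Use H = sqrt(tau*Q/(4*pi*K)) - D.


tau*Q/(4*pi*K) = 0.28 * 5513725 / (4 * pi * 8.14) = 15092.8
sqrt(15092.8) = 122.853
H = 122.853 - 69.7 = 53.15

53.15 m


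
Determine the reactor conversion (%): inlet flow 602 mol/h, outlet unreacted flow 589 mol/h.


X = (F_in - F_out) / F_in * 100
Moles reacted = 602 - 589 = 13
X = 13 / 602 * 100
= 0.02159 * 100
= 2.159 %

2.159 %


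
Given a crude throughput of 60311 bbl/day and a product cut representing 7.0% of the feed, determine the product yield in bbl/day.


Crude throughput = 60311 bbl/day
Fraction yield = 7.0%
yield = throughput * fraction / 100
yield = 60311 * 7.0 / 100 = 4221.77

4221.77 bbl/day


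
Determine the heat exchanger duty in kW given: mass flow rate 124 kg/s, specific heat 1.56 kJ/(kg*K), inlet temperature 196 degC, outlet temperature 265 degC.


Q = m_dot * cp * delta_T
delta_T = 265 - 196 = 69 K
Q = 124 * 1.56 * 69
= 193.44 * 69
= 13347.36 kW

13347.36 kW


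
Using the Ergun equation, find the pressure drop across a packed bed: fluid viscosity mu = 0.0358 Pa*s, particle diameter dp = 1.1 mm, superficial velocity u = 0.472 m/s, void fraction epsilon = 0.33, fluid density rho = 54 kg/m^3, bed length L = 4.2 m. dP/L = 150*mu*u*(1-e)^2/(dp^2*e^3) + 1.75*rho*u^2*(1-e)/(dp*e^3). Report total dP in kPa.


dp = 1.1 mm = 0.0011 m
Viscous term = 150*0.0358*0.472*(1-0.33)^2 / (0.0011^2*0.33^3) = 26166100
Inertial term = 1.75*54*0.472^2*(1-0.33) / (0.0011*0.33^3) = 356826
dP/L = 26166100 + 356826 = 26522900 Pa/m
dP = 26522900 * 4.2 / 1000 = 111400 kPa

111400 kPa


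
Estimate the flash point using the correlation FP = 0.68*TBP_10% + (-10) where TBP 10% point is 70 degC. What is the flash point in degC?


FP = 0.68 * 70 + (-10) = 37.6

37.6 degC


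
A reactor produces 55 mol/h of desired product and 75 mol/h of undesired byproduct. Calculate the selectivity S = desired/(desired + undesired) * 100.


Selectivity = desired / (desired + undesired) * 100
Total products = 55 + 75 = 130 mol/h
S = 55 / 130 * 100
= 0.4231 * 100
= 42.31 %

42.31 %


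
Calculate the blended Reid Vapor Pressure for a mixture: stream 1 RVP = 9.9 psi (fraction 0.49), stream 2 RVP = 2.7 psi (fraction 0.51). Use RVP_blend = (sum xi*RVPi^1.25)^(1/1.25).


Chevron index: RVP_blend = (sum xi*RVPi^1.25)^(1/1.25)
RVP^1.25 terms: 0.49 * 9.9^1.25 + 0.51 * 2.7^1.25 = 10.3699
RVP_blend = 10.3699^(1/1.25) = 6.496

6.496 psi


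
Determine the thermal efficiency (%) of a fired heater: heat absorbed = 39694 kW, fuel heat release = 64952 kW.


Furnace efficiency = Q_absorbed / Q_fuel * 100
= 39694 / 64952 * 100 = 61.11

61.11 %


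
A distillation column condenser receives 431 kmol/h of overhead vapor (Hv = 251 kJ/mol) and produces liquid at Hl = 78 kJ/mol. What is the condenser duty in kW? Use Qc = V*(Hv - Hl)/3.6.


Qc = 431 * (251 - 78) / 3.6 = 431 * 173 / 3.6 = 20710

20710 kW


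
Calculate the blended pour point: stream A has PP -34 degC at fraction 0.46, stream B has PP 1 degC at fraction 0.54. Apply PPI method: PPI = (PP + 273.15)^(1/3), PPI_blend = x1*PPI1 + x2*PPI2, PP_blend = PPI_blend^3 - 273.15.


PPI_1 = (-34 + 273.15)^(1/3) = 6.20712
PPI_2 = (1 + 273.15)^(1/3) = 6.49625
PPI_blend = 0.46 * 6.20712 + 0.54 * 6.49625 = 6.36325
PP_blend = 6.36325^3 - 273.15 = 257.654 - 273.15 = -15.5

-15.5 degC


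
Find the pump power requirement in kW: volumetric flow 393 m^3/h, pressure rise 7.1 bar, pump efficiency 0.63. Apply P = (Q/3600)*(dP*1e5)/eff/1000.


Q = 393 / 3600 = 0.109167 m^3/s
P = 0.109167 * (7.1 * 1e5) / 0.63 / 1000 = 123.0

123.0 kW


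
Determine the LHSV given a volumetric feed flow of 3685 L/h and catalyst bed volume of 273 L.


LHSV = volumetric feed rate / catalyst volume
= 3685 L/h / 273 L
= 13.50 h^-1

13.50 h^-1


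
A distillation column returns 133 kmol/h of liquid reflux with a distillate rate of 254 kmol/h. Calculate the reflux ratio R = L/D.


Reflux ratio definition: R = L / D (liquid returned / distillate withdrawn)
L = 133 kmol/h, D = 254 kmol/h
R = 133 / 254 = 0.5236

0.5236


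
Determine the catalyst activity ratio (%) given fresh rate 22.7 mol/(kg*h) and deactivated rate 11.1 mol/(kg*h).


Activity (%) = (rate_used / rate_fresh) * 100
rate_used = 11.1, rate_fresh = 22.7
= (11.1 / 22.7) * 100
= 0.4890 * 100 = 48.90

48.90 %


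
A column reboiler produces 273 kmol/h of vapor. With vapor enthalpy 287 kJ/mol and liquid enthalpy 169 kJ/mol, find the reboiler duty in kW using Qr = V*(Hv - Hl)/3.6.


Qr = 273 * (287 - 169) / 3.6 = 273 * 118 / 3.6 = 8948

8948 kW


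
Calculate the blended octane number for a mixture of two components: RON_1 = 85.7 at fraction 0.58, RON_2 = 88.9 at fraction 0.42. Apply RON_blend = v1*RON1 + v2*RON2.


Linear blending: RON_blend = sum(vi * RONi)
Contribution 1: 0.58 * 85.7 = 49.706
Contribution 2: 0.42 * 88.9 = 37.338
RON_blend = 49.706 + 37.338 = 87.044

87.044


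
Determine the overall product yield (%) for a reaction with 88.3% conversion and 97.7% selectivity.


Overall yield = conversion (%) * selectivity (%) / 100
Conversion = 88.3%, Selectivity = 97.7%
Y = 88.3 * 97.7 / 100
= 86.2691 %

86.2691 %


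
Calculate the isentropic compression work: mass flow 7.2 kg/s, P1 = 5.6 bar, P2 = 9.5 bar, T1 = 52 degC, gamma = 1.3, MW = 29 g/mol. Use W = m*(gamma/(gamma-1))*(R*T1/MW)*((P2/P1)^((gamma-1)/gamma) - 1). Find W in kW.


Isentropic work: W = m*(gamma/(gamma-1))*(R*T1/MW)*((P2/P1)^((gamma-1)/gamma) - 1)
T1 = 52 + 273.15 = 325.15 K
Pressure ratio = 9.5 / 5.6 = 1.69643
Exponent = (1.3 - 1)/1.3 = 0.230769
(P2/P1)^exp - 1 = 1.69643^0.230769 - 1 = 0.129717
W = 7.2 * 1.3 / 0.3 * 8.314 * 325.15 / 29 * 0.129717 = 377.3

377.3 kW


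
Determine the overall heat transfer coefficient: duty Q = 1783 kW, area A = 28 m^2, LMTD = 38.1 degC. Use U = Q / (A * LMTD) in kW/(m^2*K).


From Q = U*A*LMTD, U = Q / (A * LMTD)
U = 1783 / (28 * 38.1) = 1783 / 1066.8 = 1.671

1.671 kW/(m^2*K)


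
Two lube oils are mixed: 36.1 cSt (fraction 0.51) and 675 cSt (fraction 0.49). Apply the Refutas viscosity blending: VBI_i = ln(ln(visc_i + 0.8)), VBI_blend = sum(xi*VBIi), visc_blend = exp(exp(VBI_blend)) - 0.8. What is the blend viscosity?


Refutas method: VBN_i = 14.534*ln(ln(visc_i + 0.8)) + 10.975, blended linearly by mass fraction; since VBN is linear in VBI_i = ln(ln(visc_i + 0.8)) and the fractions sum to 1, blend VBI directly: visc = exp(exp(VBI_blend)) - 0.8
VBI_1 = ln(ln(36.1 + 0.8)) = 1.28321
VBI_2 = ln(ln(675 + 0.8)) = 1.87424
VBI_blend = 0.51 * 1.28321 + 0.49 * 1.87424 = 1.57281
visc_blend = exp(exp(1.57281)) - 0.8 = 123.2

123.2 cSt


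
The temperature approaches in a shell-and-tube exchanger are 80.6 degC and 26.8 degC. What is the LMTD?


LMTD = (dT1 - dT2) / ln(dT1/dT2)
= (80.6 - 26.8) / ln(80.6 / 26.8) = 53.8 / 1.1011 = 48.86

48.86 degC


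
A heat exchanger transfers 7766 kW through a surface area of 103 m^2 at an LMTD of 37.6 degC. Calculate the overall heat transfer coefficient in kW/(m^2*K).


From Q = U*A*LMTD, U = Q / (A * LMTD)
U = 7766 / (103 * 37.6) = 7766 / 3872.8 = 2.005

2.005 kW/(m^2*K)


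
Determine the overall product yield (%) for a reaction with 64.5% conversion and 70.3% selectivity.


Overall yield = conversion (%) * selectivity (%) / 100
Conversion = 64.5%, Selectivity = 70.3%
Y = 64.5 * 70.3 / 100
= 45.3435 %

45.3435 %


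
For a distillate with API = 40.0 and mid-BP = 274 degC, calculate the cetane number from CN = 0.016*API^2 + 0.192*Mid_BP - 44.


CN = 0.016 * 40.0^2 + 0.192 * 274 - 44
CN = 25.6 + 52.608 - 44 = 34.208

34.208


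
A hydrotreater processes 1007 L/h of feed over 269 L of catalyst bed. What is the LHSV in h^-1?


LHSV = volumetric feed rate / catalyst volume
= 1007 L/h / 269 L
= 3.743 h^-1

3.743 h^-1


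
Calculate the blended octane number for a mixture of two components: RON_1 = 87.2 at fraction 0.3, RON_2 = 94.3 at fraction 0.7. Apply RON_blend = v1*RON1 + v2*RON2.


Linear blending: RON_blend = sum(vi * RONi)
Contribution 1: 0.3 * 87.2 = 26.16
Contribution 2: 0.7 * 94.3 = 66.01
RON_blend = 26.16 + 66.01 = 92.17

92.17


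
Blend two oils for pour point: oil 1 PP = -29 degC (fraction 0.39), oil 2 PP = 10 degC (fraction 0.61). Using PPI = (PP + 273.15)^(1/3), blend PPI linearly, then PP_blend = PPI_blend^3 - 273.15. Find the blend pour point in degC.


PPI_1 = (-29 + 273.15)^(1/3) = 6.25008
PPI_2 = (10 + 273.15)^(1/3) = 6.566574
PPI_blend = 0.39 * 6.25008 + 0.61 * 6.566574 = 6.443141
PP_blend = 6.443141^3 - 273.15 = 267.481 - 273.15 = -5.67

-5.67 degC


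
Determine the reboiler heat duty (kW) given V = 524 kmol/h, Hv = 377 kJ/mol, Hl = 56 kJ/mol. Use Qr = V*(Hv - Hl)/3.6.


Qr = 524 * (377 - 56) / 3.6 = 524 * 321 / 3.6 = 46720

46720 kW


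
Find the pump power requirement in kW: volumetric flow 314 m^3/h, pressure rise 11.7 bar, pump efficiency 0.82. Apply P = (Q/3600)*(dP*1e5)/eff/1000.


Q = 314 / 3600 = 0.0872222 m^3/s
P = 0.0872222 * (11.7 * 1e5) / 0.82 / 1000 = 124.5

124.5 kW


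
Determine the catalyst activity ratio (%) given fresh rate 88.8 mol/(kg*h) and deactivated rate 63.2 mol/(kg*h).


Activity (%) = (rate_used / rate_fresh) * 100
rate_used = 63.2, rate_fresh = 88.8
= (63.2 / 88.8) * 100
= 0.7117 * 100 = 71.17

71.17 %


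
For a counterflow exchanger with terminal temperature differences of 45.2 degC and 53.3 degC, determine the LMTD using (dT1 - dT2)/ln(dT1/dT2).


LMTD = (dT1 - dT2) / ln(dT1/dT2)
= (45.2 - 53.3) / ln(45.2 / 53.3) = -8.1 / -0.164839 = 49.14

49.14 degC


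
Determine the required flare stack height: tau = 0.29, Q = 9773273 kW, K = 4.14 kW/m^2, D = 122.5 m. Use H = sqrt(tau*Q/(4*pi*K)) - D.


tau*Q/(4*pi*K) = 0.29 * 9773273 / (4 * pi * 4.14) = 54478.8
sqrt(54478.8) = 233.407
H = 233.407 - 122.5 = 110.9

110.9 m


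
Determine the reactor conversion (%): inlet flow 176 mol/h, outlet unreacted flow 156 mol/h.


X = (F_in - F_out) / F_in * 100
Moles reacted = 176 - 156 = 20
X = 20 / 176 * 100
= 0.1136 * 100
= 11.36 %

11.36 %


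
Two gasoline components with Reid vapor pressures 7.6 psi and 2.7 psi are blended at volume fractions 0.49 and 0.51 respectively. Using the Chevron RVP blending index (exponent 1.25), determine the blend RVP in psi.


Chevron index: RVP_blend = (sum xi*RVPi^1.25)^(1/1.25)
RVP^1.25 terms: 0.49 * 7.6^1.25 + 0.51 * 2.7^1.25 = 7.94832
RVP_blend = 7.94832^(1/1.25) = 5.251

5.251 psi


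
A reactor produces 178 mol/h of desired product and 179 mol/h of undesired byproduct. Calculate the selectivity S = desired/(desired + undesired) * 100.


Selectivity = desired / (desired + undesired) * 100
Total products = 178 + 179 = 357 mol/h
S = 178 / 357 * 100
= 0.4986 * 100
= 49.86 %

49.86 %


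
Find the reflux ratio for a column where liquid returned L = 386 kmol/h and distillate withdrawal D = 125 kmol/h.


Reflux ratio definition: R = L / D (liquid returned / distillate withdrawn)
L = 386 kmol/h, D = 125 kmol/h
R = 386 / 125 = 3.088

3.088


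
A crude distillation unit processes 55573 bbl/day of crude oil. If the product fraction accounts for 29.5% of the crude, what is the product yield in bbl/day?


Crude throughput = 55573 bbl/day
Fraction yield = 29.5%
yield = throughput * fraction / 100
yield = 55573 * 29.5 / 100 = 16394.035

16394.035 bbl/day


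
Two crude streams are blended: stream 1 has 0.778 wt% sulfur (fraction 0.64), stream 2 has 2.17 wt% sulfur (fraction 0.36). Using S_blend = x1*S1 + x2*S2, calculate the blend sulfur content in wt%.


Linear sulfur blending: S_blend = x1*S1 + x2*S2
Contribution 1: 0.64 * 0.778 = 0.49792 wt%
Contribution 2: 0.36 * 2.17 = 0.7812 wt%
S_blend = 0.49792 + 0.7812 = 1.27912

1.27912 wt%


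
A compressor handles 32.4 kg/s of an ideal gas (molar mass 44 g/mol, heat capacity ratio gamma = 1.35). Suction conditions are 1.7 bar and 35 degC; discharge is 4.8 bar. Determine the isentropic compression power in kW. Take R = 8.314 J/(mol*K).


Isentropic work: W = m*(gamma/(gamma-1))*(R*T1/MW)*((P2/P1)^((gamma-1)/gamma) - 1)
T1 = 35 + 273.15 = 308.15 K
Pressure ratio = 4.8 / 1.7 = 2.82353
Exponent = (1.35 - 1)/1.35 = 0.259259
(P2/P1)^exp - 1 = 2.82353^0.259259 - 1 = 0.308796
W = 32.4 * 1.35 / 0.35 * 8.314 * 308.15 / 44 * 0.308796 = 2247

2247 kW


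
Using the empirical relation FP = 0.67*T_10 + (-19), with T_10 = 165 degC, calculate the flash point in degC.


FP = 0.67 * 165 + (-19) = 91.55

91.55 degC


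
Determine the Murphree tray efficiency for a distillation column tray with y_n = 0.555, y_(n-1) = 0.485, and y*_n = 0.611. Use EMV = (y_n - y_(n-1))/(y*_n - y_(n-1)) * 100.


Murphree vapor efficiency: EMV = (y_n - y_(n-1)) / (y*_n - y_(n-1)) * 100
EMV = (0.555 - 0.485) / (0.611 - 0.485) * 100 = 0.07 / 0.126 * 100 = 55.56

55.56 %


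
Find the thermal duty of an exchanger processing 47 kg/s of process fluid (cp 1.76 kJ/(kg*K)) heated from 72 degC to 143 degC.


Q = m_dot * cp * delta_T
delta_T = 143 - 72 = 71 K
Q = 47 * 1.76 * 71
= 82.72 * 71
= 5873.12 kW

5873.12 kW


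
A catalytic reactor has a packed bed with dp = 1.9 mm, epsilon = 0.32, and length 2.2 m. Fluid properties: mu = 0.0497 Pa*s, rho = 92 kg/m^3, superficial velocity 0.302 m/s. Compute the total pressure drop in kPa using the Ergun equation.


dp = 1.9 mm = 0.0019 m
Viscous term = 150*0.0497*0.302*(1-0.32)^2 / (0.0019^2*0.32^3) = 8800660
Inertial term = 1.75*92*0.302^2*(1-0.32) / (0.0019*0.32^3) = 160378
dP/L = 8800660 + 160378 = 8961040 Pa/m
dP = 8961040 * 2.2 / 1000 = 19710 kPa

19710 kPa


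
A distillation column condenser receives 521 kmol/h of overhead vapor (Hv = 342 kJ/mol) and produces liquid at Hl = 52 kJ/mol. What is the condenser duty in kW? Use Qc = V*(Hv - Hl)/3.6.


Qc = 521 * (342 - 52) / 3.6 = 521 * 290 / 3.6 = 41970

41970 kW


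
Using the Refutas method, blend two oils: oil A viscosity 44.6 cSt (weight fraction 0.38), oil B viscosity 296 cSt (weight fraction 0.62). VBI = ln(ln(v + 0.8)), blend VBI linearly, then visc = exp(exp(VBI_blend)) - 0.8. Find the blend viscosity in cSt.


Refutas method: VBN_i = 14.534*ln(ln(visc_i + 0.8)) + 10.975, blended linearly by mass fraction; since VBN is linear in VBI_i = ln(ln(visc_i + 0.8)) and the fractions sum to 1, blend VBI directly: visc = exp(exp(VBI_blend)) - 0.8
VBI_1 = ln(ln(44.6 + 0.8)) = 1.33907
VBI_2 = ln(ln(296 + 0.8)) = 1.73925
VBI_blend = 0.38 * 1.33907 + 0.62 * 1.73925 = 1.58718
visc_blend = exp(exp(1.58718)) - 0.8 = 132.1

132.1 cSt


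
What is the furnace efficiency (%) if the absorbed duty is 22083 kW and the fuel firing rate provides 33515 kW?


Furnace efficiency = Q_absorbed / Q_fuel * 100
= 22083 / 33515 * 100 = 65.89

65.89 %


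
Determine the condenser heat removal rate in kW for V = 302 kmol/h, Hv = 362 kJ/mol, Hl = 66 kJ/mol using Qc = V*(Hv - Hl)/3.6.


Qc = 302 * (362 - 66) / 3.6 = 302 * 296 / 3.6 = 24830

24830 kW


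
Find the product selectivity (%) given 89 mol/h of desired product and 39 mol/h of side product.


Selectivity = desired / (desired + undesired) * 100
Total products = 89 + 39 = 128 mol/h
S = 89 / 128 * 100
= 0.6953 * 100
= 69.53 %

69.53 %


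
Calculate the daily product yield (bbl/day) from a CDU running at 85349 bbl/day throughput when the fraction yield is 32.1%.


Crude throughput = 85349 bbl/day
Fraction yield = 32.1%
yield = throughput * fraction / 100
yield = 85349 * 32.1 / 100 = 27397.029

27397.029 bbl/day


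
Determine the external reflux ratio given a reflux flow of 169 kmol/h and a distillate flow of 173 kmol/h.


Reflux ratio definition: R = L / D (liquid returned / distillate withdrawn)
L = 169 kmol/h, D = 173 kmol/h
R = 169 / 173 = 0.9769

0.9769


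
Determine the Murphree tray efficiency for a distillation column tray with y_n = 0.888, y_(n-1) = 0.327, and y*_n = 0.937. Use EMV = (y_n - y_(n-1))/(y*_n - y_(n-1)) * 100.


Murphree vapor efficiency: EMV = (y_n - y_(n-1)) / (y*_n - y_(n-1)) * 100
EMV = (0.888 - 0.327) / (0.937 - 0.327) * 100 = 0.561 / 0.61 * 100 = 91.97

91.97 %


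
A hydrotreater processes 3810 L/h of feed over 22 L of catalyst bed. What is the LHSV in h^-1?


LHSV = volumetric feed rate / catalyst volume
= 3810 L/h / 22 L
= 173.2 h^-1

173.2 h^-1


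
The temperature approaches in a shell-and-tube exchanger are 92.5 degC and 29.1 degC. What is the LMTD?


LMTD = (dT1 - dT2) / ln(dT1/dT2)
= (92.5 - 29.1) / ln(92.5 / 29.1) = 63.4 / 1.15647 = 54.82

54.82 degC


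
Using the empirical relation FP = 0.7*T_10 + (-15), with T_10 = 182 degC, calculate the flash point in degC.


FP = 0.7 * 182 + (-15) = 112.4

112.4 degC


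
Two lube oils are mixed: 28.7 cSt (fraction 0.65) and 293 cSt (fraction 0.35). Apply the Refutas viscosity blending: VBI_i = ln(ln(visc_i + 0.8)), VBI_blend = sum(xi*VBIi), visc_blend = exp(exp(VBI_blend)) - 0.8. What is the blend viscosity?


Refutas method: VBN_i = 14.534*ln(ln(visc_i + 0.8)) + 10.975, blended linearly by mass fraction; since VBN is linear in VBI_i = ln(ln(visc_i + 0.8)) and the fractions sum to 1, blend VBI directly: visc = exp(exp(VBI_blend)) - 0.8
VBI_1 = ln(ln(28.7 + 0.8)) = 1.21917
VBI_2 = ln(ln(293 + 0.8)) = 1.73746
VBI_blend = 0.65 * 1.21917 + 0.35 * 1.73746 = 1.40057
visc_blend = exp(exp(1.40057)) - 0.8 = 57.03

57.03 cSt


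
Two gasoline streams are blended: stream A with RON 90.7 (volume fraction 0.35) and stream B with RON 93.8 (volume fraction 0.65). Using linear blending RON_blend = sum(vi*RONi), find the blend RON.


Linear blending: RON_blend = sum(vi * RONi)
Contribution 1: 0.35 * 90.7 = 31.745
Contribution 2: 0.65 * 93.8 = 60.97
RON_blend = 31.745 + 60.97 = 92.715

92.715


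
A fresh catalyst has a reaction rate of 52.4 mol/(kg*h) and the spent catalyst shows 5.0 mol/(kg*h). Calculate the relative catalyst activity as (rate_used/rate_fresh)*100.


Activity (%) = (rate_used / rate_fresh) * 100
rate_used = 5.0, rate_fresh = 52.4
= (5.0 / 52.4) * 100
= 0.09542 * 100 = 9.542

9.542 %


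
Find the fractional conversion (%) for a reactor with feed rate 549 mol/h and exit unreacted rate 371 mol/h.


X = (F_in - F_out) / F_in * 100
Moles reacted = 549 - 371 = 178
X = 178 / 549 * 100
= 0.3242 * 100
= 32.42 %

32.42 %


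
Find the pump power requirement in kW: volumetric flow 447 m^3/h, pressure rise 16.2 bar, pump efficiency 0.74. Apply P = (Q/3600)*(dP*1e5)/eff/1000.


Q = 447 / 3600 = 0.124167 m^3/s
P = 0.124167 * (16.2 * 1e5) / 0.74 / 1000 = 271.8

271.8 kW


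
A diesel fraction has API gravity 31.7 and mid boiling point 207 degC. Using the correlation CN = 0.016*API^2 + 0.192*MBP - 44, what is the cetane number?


CN = 0.016 * 31.7^2 + 0.192 * 207 - 44
CN = 16.07824 + 39.744 - 44 = 11.82224

11.82224


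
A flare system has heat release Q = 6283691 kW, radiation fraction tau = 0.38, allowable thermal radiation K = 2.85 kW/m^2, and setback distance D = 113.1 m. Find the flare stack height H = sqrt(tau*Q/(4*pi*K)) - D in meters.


tau*Q/(4*pi*K) = 0.38 * 6283691 / (4 * pi * 2.85) = 66672
sqrt(66672) = 258.209
H = 258.209 - 113.1 = 145.1

145.1 m


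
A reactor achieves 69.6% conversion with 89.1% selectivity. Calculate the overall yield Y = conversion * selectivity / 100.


Overall yield = conversion (%) * selectivity (%) / 100
Conversion = 69.6%, Selectivity = 89.1%
Y = 69.6 * 89.1 / 100
= 62.0136 %

62.0136 %


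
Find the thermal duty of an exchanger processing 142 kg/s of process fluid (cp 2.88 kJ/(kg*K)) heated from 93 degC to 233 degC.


Q = m_dot * cp * delta_T
delta_T = 233 - 93 = 140 K
Q = 142 * 2.88 * 140
= 408.96 * 140
= 57254.4 kW

57254.4 kW


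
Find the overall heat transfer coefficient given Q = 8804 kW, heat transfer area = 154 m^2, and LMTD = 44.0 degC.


From Q = U*A*LMTD, U = Q / (A * LMTD)
U = 8804 / (154 * 44.0) = 8804 / 6776 = 1.299

1.299 kW/(m^2*K)


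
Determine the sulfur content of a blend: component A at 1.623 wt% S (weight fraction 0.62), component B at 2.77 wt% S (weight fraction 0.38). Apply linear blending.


Linear sulfur blending: S_blend = x1*S1 + x2*S2
Contribution 1: 0.62 * 1.623 = 1.00626 wt%
Contribution 2: 0.38 * 2.77 = 1.0526 wt%
S_blend = 1.00626 + 1.0526 = 2.05886

2.05886 wt%


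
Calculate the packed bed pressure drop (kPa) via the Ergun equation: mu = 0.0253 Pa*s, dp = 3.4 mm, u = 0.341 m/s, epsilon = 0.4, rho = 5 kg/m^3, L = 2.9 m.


dp = 3.4 mm = 0.0034 m
Viscous term = 150*0.0253*0.341*(1-0.4)^2 / (0.0034^2*0.4^3) = 629696
Inertial term = 1.75*5*0.341^2*(1-0.4) / (0.0034*0.4^3) = 2805.49
dP/L = 629696 + 2805.49 = 632501 Pa/m
dP = 632501 * 2.9 / 1000 = 1834 kPa

1834 kPa
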